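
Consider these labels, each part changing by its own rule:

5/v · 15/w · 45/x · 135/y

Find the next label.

405/z

First component goes 5, 15, 45, 135 → 405 (×3 each step).
For the letter, letters move forward 1 place in the alphabet: v, w, x, y → z.
So the next label is 405/z.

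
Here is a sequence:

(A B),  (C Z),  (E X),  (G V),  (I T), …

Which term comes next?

First letter: A, C, E, G, I → K (letters move forward 2 places in the alphabet).
For the second letter, letters move back 2 places in the alphabet, wrapping A→Z: B, Z, X, V, T → R.
Combining the parts gives (K R).

(K R)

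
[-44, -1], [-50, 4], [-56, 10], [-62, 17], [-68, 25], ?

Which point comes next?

[-74, 34]

First coordinate goes -44, -50, -56, -62, -68 → -74 (−6 each step).
Second coordinate goes -1, 4, 10, 17, 25 → 34 (differences are 5, 6, 7, … (increasing by 1 each time)).
So the next point is [-74, 34].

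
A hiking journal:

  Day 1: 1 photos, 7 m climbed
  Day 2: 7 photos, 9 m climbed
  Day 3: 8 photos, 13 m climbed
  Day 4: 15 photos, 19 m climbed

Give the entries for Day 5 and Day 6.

Photos: 1, 7, 8, 15 → 23 → 38 (each term is the sum of the two before it).
M climbed: differences are 2, 4, 6, … (increasing by 2 each time); 7, 9, 13, 19 → 27 → 37.
Putting the parts together: 23 photos, 27 m climbed and then 38 photos, 37 m climbed.

23 photos, 27 m climbed; 38 photos, 37 m climbed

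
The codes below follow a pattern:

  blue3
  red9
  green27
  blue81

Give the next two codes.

Colour: repeats blue → red → green; blue, red, green, blue → red → green.
Second component: ×3 each step, so 3, 9, 27, 81 → 243 → 729.
So the next two codes are red243 and green729.

red243 then green729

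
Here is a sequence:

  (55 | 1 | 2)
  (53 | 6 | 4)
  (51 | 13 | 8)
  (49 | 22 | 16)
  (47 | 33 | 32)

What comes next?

First coordinate goes 55, 53, 51, 49, 47 → 45 (−2 each step).
Second coordinate: 1, 6, 13, 22, 33 → 46 (differences are 5, 7, 9, … (increasing by 2 each time)).
Third coordinate: ×2 each step, so 2, 4, 8, 16, 32 → 64.
So the next triple is (45 | 46 | 64).

(45 | 46 | 64)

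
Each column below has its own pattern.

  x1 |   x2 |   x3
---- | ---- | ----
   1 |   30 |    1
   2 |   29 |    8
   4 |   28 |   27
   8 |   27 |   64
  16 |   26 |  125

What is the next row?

32  25  216

Column x1: 1, 2, 4, 8, 16 → 32 (×2 each step).
Column x2 — −1 each step: 30, 29, 28, 27, 26 → 25.
Column x3: 1, 8, 27, 64, 125 → 216 (perfect cubes: 1³, 2³, 3³, …).
Putting it together: 32  25  216.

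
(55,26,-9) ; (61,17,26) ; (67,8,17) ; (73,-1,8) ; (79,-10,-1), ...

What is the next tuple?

(85,-19,-10)

First coordinate: +6 each step; 55, 61, 67, 73, 79 → 85.
Second coordinate goes 26, 17, 8, -1, -10 → -19 (−9 each step).
For the third coordinate, always the previous value of the second coordinate: -9, 26, 17, 8, -1 → -10.
So the next tuple is (85,-19,-10).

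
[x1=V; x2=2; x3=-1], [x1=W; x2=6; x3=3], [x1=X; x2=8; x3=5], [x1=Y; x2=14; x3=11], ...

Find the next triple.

[x1=Z; x2=22; x3=19]

X1 — letters move forward 1 place in the alphabet: V, W, X, Y → Z.
For the x2, each term is the sum of the two before it: 2, 6, 8, 14 → 22.
X3: -1, 3, 5, 11 → 19 (always 3 less than the x2).
Combining the parts gives [x1=Z; x2=22; x3=19].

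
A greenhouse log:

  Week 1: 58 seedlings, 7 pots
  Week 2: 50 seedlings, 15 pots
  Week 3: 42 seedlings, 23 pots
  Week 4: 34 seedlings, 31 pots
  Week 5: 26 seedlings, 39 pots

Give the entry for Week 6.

18 seedlings, 47 pots

For the seedlings, −8 each step: 58, 50, 42, 34, 26 → 18.
Pots: 7, 15, 23, 31, 39 → 47 (together with the seedlings always sums to 65).
Combining the parts gives 18 seedlings, 47 pots.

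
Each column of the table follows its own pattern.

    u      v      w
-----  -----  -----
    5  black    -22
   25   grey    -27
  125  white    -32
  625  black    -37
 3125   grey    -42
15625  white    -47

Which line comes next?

Column u: 5, 25, 125, 625, 3125, 15625 → 78125 (×5 each step).
For the column v, repeats black → grey → white: black, grey, white, black, grey, white → black.
Column w — −5 each step: -22, -27, -32, -37, -42, -47 → -52.
So the next line is 78125  black  -52.

78125  black  -52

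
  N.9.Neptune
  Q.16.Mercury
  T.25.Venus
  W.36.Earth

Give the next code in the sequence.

Z.49.Mars

Letter: letters move forward 3 places in the alphabet; N, Q, T, W → Z.
For the second component, perfect squares: 3², 4², 5², …: 9, 16, 25, 36 → 49.
Planet: runs through the planets Mercury→Neptune, so Neptune, Mercury, Venus, Earth → Mars.
So the next code is Z.49.Mars.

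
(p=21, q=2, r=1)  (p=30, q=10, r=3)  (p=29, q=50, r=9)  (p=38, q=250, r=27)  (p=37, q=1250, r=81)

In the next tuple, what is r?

243

R — ×3 each step: 1, 3, 9, 27, 81 → 243.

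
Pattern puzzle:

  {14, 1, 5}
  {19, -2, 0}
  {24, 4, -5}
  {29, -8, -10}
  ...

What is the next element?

First entry — +5 each step: 14, 19, 24, 29 → 34.
Second entry goes 1, -2, 4, -8 → 16 (×(-2) each step).
Third entry goes 5, 0, -5, -10 → -15 (together with the first entry always sums to 19).
So the next element is {34, 16, -15}.

{34, 16, -15}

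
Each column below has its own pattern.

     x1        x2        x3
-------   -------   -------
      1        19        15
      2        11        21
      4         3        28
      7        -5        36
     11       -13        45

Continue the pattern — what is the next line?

16  -21  55

Column x1 — differences are 1, 2, 3, … (increasing by 1 each time): 1, 2, 4, 7, 11 → 16.
Column x2 — −8 each step: 19, 11, 3, -5, -13 → -21.
Column x3: differences are 6, 7, 8, … (increasing by 1 each time); 15, 21, 28, 36, 45 → 55.
Putting it together: 16  -21  55.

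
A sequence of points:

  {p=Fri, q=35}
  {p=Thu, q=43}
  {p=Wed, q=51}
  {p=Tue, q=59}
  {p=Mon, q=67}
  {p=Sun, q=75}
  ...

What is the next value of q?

83

Q: 35, 43, 51, 59, 67, 75 → 83 (+8 each step).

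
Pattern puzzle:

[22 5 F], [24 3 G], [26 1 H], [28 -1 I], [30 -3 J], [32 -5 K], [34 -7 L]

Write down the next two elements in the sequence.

First slot: +2 each step, so 22, 24, 26, 28, 30, 32, 34 → 36 → 38.
Second slot: together with the first slot always sums to 27, so 5, 3, 1, -1, -3, -5, -7 → -9 → -11.
Letter: letters move forward 1 place in the alphabet; F, G, H, I, J, K, L → M → N.
Putting the parts together: [36 -9 M] and then [38 -11 N].

[36 -9 M], [38 -11 N]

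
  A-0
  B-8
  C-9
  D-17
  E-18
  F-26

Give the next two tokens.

G-27 then H-35

Letter: letters move forward 1 place in the alphabet, so A, B, C, D, E, F → G → H.
Second component — alternating steps +8, +1, +8, +1, …: 0, 8, 9, 17, 18, 26 → 27 → 35.
So the next two tokens are G-27 and H-35.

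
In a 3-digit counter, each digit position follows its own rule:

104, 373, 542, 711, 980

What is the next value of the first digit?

1

First digit: 1, 3, 5, 7, 9 → 1 (+2 each step, mod 10).
Second digit: 0, 7, 4, 1, 8 → 5 (−3 each step, mod 10).
Third digit goes 4, 3, 2, 1, 0 → 9 (−1 each step, mod 10).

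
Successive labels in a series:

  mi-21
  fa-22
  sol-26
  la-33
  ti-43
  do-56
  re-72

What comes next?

mi-91

For the note, runs through the solfège scale do→ti: mi, fa, sol, la, ti, do, re → mi.
Second component: differences are 1, 4, 7, … (increasing by 3 each time), so 21, 22, 26, 33, 43, 56, 72 → 91.
Putting it together: mi-91.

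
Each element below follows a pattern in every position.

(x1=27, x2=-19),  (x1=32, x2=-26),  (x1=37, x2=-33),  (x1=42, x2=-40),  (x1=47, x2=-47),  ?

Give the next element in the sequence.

For the x1, +5 each step: 27, 32, 37, 42, 47 → 52.
X2: -19, -26, -33, -40, -47 → -54 (−7 each step).
Combining the parts gives (x1=52, x2=-54).

(x1=52, x2=-54)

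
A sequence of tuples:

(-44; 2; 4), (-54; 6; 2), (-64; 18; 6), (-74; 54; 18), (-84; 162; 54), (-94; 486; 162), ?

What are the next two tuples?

(-104; 1458; 486), (-114; 4374; 1458)

First part: −10 each step; -44, -54, -64, -74, -84, -94 → -104 → -114.
Second part: ×3 each step; 2, 6, 18, 54, 162, 486 → 1458 → 4374.
Third part: always the previous value of the second part; 4, 2, 6, 18, 54, 162 → 486 → 1458.
So the next two tuples are (-104; 1458; 486) and (-114; 4374; 1458).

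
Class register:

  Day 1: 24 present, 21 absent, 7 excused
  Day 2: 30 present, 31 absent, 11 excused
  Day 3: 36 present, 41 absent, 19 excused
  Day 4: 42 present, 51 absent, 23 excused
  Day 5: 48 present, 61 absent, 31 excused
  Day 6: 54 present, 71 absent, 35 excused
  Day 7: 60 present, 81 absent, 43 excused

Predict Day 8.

66 present, 91 absent, 47 excused

Present: +6 each step, so 24, 30, 36, 42, 48, 54, 60 → 66.
For the absent, +10 each step: 21, 31, 41, 51, 61, 71, 81 → 91.
Excused: alternating steps +4, +8, +4, +8, …; 7, 11, 19, 23, 31, 35, 43 → 47.
Combining the parts gives 66 present, 91 absent, 47 excused.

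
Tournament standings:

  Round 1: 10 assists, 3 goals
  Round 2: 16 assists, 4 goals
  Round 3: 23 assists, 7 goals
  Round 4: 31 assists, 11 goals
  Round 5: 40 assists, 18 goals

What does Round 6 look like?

Assists goes 10, 16, 23, 31, 40 → 50 (differences are 6, 7, 8, … (increasing by 1 each time)).
Goals: 3, 4, 7, 11, 18 → 29 (each term is the sum of the two before it).
So the next line is 50 assists, 29 goals.

50 assists, 29 goals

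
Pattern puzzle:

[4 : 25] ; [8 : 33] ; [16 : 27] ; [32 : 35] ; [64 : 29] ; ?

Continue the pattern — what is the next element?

[128 : 37]

First slot — ×2 each step: 4, 8, 16, 32, 64 → 128.
Second slot — alternating steps +8, −6, +8, −6, …: 25, 33, 27, 35, 29 → 37.
So the next element is [128 : 37].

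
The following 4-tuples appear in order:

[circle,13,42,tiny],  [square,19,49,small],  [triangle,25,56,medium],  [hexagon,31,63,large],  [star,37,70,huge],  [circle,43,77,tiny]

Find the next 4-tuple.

Shape: circle, square, triangle, hexagon, star, circle → square (repeats circle → square → triangle → hexagon → star).
For the second coordinate, +6 each step: 13, 19, 25, 31, 37, 43 → 49.
Third coordinate: +7 each step, so 42, 49, 56, 63, 70, 77 → 84.
For the size, repeats tiny → small → medium → large → huge: tiny, small, medium, large, huge, tiny → small.
Combining the parts gives [square,49,84,small].

[square,49,84,small]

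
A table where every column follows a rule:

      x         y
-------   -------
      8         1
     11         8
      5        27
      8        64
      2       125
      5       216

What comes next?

Column x goes 8, 11, 5, 8, 2, 5 → -1 (alternating steps +3, −6, +3, −6, …).
Column y goes 1, 8, 27, 64, 125, 216 → 343 (perfect cubes: 1³, 2³, 3³, …).
So the next line is -1  343.

-1  343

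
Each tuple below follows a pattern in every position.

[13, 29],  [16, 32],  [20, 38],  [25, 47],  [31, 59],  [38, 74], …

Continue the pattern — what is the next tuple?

[46, 92]

First entry: differences are 3, 4, 5, … (increasing by 1 each time), so 13, 16, 20, 25, 31, 38 → 46.
For the second entry, differences are 3, 6, 9, … (increasing by 3 each time): 29, 32, 38, 47, 59, 74 → 92.
Putting it together: [46, 92].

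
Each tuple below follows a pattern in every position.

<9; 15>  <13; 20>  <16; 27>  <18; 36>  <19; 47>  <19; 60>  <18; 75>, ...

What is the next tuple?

For the first component, differences are 4, 3, 2, … (decreasing by 1 each time): 9, 13, 16, 18, 19, 19, 18 → 16.
For the second component, differences are 5, 7, 9, … (increasing by 2 each time): 15, 20, 27, 36, 47, 60, 75 → 92.
Putting it together: <16; 92>.

<16; 92>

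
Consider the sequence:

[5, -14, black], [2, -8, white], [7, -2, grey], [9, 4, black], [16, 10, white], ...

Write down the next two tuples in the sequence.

First slot goes 5, 2, 7, 9, 16 → 25 → 41 (each term is the sum of the two before it).
Second slot: -14, -8, -2, 4, 10 → 16 → 22 (+6 each step).
Shade goes black, white, grey, black, white → grey → black (repeats black → white → grey).
So the next two tuples are [25, 16, grey] and [41, 22, black].

[25, 16, grey], [41, 22, black]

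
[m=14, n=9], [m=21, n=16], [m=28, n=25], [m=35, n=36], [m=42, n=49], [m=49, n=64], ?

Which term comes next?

For the m, +7 each step: 14, 21, 28, 35, 42, 49 → 56.
For the n, perfect squares: 3², 4², 5², …: 9, 16, 25, 36, 49, 64 → 81.
Combining the parts gives [m=56, n=81].

[m=56, n=81]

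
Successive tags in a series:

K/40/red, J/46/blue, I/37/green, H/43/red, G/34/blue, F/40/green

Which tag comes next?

Letter goes K, J, I, H, G, F → E (letters move back 1 place in the alphabet).
Second component: 40, 46, 37, 43, 34, 40 → 31 (alternating steps +6, −9, +6, −9, …).
Colour: repeats red → blue → green, so red, blue, green, red, blue, green → red.
So the next tag is E/31/red.

E/31/red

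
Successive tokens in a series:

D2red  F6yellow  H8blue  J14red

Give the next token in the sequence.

L22yellow

Letter: letters move forward 2 places in the alphabet; D, F, H, J → L.
Second component: each term is the sum of the two before it, so 2, 6, 8, 14 → 22.
For the colour, repeats red → yellow → blue: red, yellow, blue, red → yellow.
Combining the parts gives L22yellow.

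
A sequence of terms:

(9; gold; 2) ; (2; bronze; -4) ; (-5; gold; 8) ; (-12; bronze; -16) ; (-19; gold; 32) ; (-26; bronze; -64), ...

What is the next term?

For the first slot, −7 each step: 9, 2, -5, -12, -19, -26 → -33.
Rank: alternates gold ↔ bronze; gold, bronze, gold, bronze, gold, bronze → gold.
For the third slot, ×(-2) each step: 2, -4, 8, -16, 32, -64 → 128.
Putting it together: (-33; gold; 128).

(-33; gold; 128)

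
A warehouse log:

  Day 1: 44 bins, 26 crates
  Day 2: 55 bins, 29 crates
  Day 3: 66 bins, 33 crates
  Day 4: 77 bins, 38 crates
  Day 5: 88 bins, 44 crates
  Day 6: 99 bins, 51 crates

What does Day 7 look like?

Bins — +11 each step: 44, 55, 66, 77, 88, 99 → 110.
Crates: differences are 3, 4, 5, … (increasing by 1 each time), so 26, 29, 33, 38, 44, 51 → 59.
So the next row is 110 bins, 59 crates.

110 bins, 59 crates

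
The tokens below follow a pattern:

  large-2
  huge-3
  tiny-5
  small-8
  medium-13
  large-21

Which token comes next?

huge-34

Size: repeats large → huge → tiny → small → medium, so large, huge, tiny, small, medium, large → huge.
Second component goes 2, 3, 5, 8, 13, 21 → 34 (each term is the sum of the two before it).
Combining the parts gives huge-34.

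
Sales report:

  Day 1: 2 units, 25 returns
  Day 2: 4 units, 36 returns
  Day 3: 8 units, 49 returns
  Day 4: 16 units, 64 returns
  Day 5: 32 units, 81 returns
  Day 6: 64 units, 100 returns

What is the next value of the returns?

For the returns, perfect squares: 5², 6², 7², …: 25, 36, 49, 64, 81, 100 → 121.

121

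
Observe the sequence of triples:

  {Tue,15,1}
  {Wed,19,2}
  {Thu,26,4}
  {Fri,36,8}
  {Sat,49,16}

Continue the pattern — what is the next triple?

{Sun,65,32}

Day goes Tue, Wed, Thu, Fri, Sat → Sun (runs through the weekdays Mon→Sun).
Second part: differences are 4, 7, 10, … (increasing by 3 each time), so 15, 19, 26, 36, 49 → 65.
Third part: ×2 each step, so 1, 2, 4, 8, 16 → 32.
So the next triple is {Sun,65,32}.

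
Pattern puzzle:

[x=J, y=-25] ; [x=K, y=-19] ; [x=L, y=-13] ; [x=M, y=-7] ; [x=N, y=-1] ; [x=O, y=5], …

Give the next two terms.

X: letters move forward 1 place in the alphabet, so J, K, L, M, N, O → P → Q.
For the y, +6 each step: -25, -19, -13, -7, -1, 5 → 11 → 17.
Putting the parts together: [x=P, y=11] and then [x=Q, y=17].

[x=P, y=11], [x=Q, y=17]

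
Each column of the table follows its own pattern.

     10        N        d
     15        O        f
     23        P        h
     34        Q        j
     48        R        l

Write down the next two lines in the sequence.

First component: 10, 15, 23, 34, 48 → 65 → 85 (differences are 5, 8, 11, … (increasing by 3 each time)).
First letter — letters move forward 1 place in the alphabet: N, O, P, Q, R → S → T.
For the second letter, letters move forward 2 places in the alphabet: d, f, h, j, l → n → p.
So the next two lines are 65  S  n and 85  T  p.

65  S  n; 85  T  p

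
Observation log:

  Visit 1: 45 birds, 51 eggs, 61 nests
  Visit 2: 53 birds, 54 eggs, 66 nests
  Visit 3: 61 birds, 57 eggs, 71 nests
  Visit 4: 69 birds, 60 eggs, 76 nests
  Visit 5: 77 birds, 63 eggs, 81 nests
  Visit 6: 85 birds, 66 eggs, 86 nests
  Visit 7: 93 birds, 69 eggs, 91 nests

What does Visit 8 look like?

101 birds, 72 eggs, 96 nests

For the birds, +8 each step: 45, 53, 61, 69, 77, 85, 93 → 101.
Eggs: +3 each step, so 51, 54, 57, 60, 63, 66, 69 → 72.
Nests: +5 each step; 61, 66, 71, 76, 81, 86, 91 → 96.
Putting it together: 101 birds, 72 eggs, 96 nests.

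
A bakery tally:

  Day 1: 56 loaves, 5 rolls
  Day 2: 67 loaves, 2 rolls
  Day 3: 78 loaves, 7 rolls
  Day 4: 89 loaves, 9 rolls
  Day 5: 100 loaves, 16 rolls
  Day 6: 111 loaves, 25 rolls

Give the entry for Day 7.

Loaves — +11 each step: 56, 67, 78, 89, 100, 111 → 122.
Rolls — each term is the sum of the two before it: 5, 2, 7, 9, 16, 25 → 41.
So the next record is 122 loaves, 41 rolls.

122 loaves, 41 rolls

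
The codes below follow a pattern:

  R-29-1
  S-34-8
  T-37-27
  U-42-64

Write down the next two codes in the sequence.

Letter — letters move forward 1 place in the alphabet: R, S, T, U → V → W.
Second component goes 29, 34, 37, 42 → 45 → 50 (alternating steps +5, +3, +5, +3, …).
Third component goes 1, 8, 27, 64 → 125 → 216 (perfect cubes: 1³, 2³, 3³, …).
So the next two codes are V-45-125 and W-50-216.

V-45-125 then W-50-216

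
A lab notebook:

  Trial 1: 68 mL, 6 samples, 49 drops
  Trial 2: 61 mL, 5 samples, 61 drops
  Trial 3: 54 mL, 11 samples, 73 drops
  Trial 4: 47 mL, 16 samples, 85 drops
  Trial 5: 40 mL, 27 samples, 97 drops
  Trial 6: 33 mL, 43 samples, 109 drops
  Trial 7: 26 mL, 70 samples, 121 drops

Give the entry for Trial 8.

ML goes 68, 61, 54, 47, 40, 33, 26 → 19 (−7 each step).
For the samples, each term is the sum of the two before it: 6, 5, 11, 16, 27, 43, 70 → 113.
Drops goes 49, 61, 73, 85, 97, 109, 121 → 133 (+12 each step).
So the next row is 19 mL, 113 samples, 133 drops.

19 mL, 113 samples, 133 drops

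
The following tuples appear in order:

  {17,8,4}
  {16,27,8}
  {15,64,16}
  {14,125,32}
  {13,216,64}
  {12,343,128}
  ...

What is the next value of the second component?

512

Second component: perfect cubes: 2³, 3³, 4³, …, so 8, 27, 64, 125, 216, 343 → 512.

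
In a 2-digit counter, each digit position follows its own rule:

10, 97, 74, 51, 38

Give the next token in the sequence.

First digit — −2 each step, mod 10: 1, 9, 7, 5, 3 → 1.
Second digit: 0, 7, 4, 1, 8 → 5 (−3 each step, mod 10).
So the next token is 15.

15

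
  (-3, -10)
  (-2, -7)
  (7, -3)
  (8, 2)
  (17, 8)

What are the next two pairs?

For the first slot, alternating steps +1, +9, +1, +9, …: -3, -2, 7, 8, 17 → 18 → 27.
Second slot goes -10, -7, -3, 2, 8 → 15 → 23 (differences are 3, 4, 5, … (increasing by 1 each time)).
Putting the parts together: (18, 15) and then (27, 23).

(18, 15), (27, 23)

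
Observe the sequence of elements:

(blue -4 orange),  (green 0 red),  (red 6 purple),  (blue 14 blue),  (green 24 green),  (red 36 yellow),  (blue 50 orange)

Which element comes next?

First colour: repeats blue → green → red; blue, green, red, blue, green, red, blue → green.
Second part: differences are 4, 6, 8, … (increasing by 2 each time), so -4, 0, 6, 14, 24, 36, 50 → 66.
Second colour: orange, red, purple, blue, green, yellow, orange → red (repeats orange → red → purple → blue → green → yellow).
So the next element is (green 66 red).

(green 66 red)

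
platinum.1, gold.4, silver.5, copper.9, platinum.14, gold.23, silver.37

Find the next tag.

For the metal, repeats platinum → gold → silver → copper: platinum, gold, silver, copper, platinum, gold, silver → copper.
Second component: 1, 4, 5, 9, 14, 23, 37 → 60 (each term is the sum of the two before it).
So the next tag is copper.60.

copper.60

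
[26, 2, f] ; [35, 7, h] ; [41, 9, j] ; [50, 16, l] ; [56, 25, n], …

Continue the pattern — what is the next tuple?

For the first component, alternating steps +9, +6, +9, +6, …: 26, 35, 41, 50, 56 → 65.
Second component — each term is the sum of the two before it: 2, 7, 9, 16, 25 → 41.
Letter goes f, h, j, l, n → p (letters move forward 2 places in the alphabet).
Combining the parts gives [65, 41, p].

[65, 41, p]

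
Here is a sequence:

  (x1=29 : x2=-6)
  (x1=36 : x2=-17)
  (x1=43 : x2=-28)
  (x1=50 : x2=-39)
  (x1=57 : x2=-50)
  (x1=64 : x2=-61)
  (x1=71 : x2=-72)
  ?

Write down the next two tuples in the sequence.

(x1=78 : x2=-83), (x1=85 : x2=-94)

X1: +7 each step, so 29, 36, 43, 50, 57, 64, 71 → 78 → 85.
X2: -6, -17, -28, -39, -50, -61, -72 → -83 → -94 (−11 each step).
So the next two tuples are (x1=78 : x2=-83) and (x1=85 : x2=-94).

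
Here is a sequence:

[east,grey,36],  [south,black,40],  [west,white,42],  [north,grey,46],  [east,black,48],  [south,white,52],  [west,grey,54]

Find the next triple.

[north,black,58]

For the direction, repeats east → south → west → north: east, south, west, north, east, south, west → north.
Shade: repeats grey → black → white; grey, black, white, grey, black, white, grey → black.
Third slot: alternating steps +4, +2, +4, +2, …; 36, 40, 42, 46, 48, 52, 54 → 58.
Combining the parts gives [north,black,58].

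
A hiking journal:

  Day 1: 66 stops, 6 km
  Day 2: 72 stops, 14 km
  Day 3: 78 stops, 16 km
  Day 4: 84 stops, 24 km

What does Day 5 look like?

90 stops, 26 km

Stops — +6 each step: 66, 72, 78, 84 → 90.
Km: alternating steps +8, +2, +8, +2, …, so 6, 14, 16, 24 → 26.
Combining the parts gives 90 stops, 26 km.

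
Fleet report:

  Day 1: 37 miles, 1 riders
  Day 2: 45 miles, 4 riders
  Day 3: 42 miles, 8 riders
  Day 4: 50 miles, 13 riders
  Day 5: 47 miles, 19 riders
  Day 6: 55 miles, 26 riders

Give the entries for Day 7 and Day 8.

Miles — alternating steps +8, −3, +8, −3, …: 37, 45, 42, 50, 47, 55 → 52 → 60.
Riders: differences are 3, 4, 5, … (increasing by 1 each time); 1, 4, 8, 13, 19, 26 → 34 → 43.
Putting the parts together: 52 miles, 34 riders and then 60 miles, 43 riders.

52 miles, 34 riders; 60 miles, 43 riders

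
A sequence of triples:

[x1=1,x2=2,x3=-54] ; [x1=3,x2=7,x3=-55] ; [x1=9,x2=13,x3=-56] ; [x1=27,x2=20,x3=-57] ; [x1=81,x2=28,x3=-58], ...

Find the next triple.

[x1=243,x2=37,x3=-59]

X1 goes 1, 3, 9, 27, 81 → 243 (×3 each step).
X2 — differences are 5, 6, 7, … (increasing by 1 each time): 2, 7, 13, 20, 28 → 37.
X3: -54, -55, -56, -57, -58 → -59 (−1 each step).
Putting it together: [x1=243,x2=37,x3=-59].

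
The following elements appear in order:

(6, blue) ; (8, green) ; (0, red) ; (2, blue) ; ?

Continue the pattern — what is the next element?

For the first entry, alternating steps +2, −8, +2, −8, …: 6, 8, 0, 2 → -6.
Colour: repeats blue → green → red; blue, green, red, blue → green.
So the next element is (-6, green).

(-6, green)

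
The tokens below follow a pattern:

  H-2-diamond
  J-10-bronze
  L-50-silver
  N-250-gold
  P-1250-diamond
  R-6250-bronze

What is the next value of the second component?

Second component: 2, 10, 50, 250, 1250, 6250 → 31250 (×5 each step).

31250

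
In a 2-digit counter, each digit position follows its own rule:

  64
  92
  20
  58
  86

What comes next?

First digit: +3 each step, mod 10; 6, 9, 2, 5, 8 → 1.
Second digit: −2 each step, mod 10; 4, 2, 0, 8, 6 → 4.
Putting it together: 14.

14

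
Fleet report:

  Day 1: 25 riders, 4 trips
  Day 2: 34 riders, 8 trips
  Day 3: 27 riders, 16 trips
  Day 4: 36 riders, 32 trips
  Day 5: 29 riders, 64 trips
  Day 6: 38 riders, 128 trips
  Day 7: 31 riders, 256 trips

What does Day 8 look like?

40 riders, 512 trips

Riders: alternating steps +9, −7, +9, −7, …; 25, 34, 27, 36, 29, 38, 31 → 40.
Trips goes 4, 8, 16, 32, 64, 128, 256 → 512 (×2 each step).
So the next line is 40 riders, 512 trips.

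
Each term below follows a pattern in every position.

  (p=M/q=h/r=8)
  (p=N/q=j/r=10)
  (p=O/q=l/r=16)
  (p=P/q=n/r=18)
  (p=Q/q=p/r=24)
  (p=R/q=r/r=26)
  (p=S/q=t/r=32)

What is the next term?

(p=T/q=v/r=34)

P: letters move forward 1 place in the alphabet, so M, N, O, P, Q, R, S → T.
Q: h, j, l, n, p, r, t → v (letters move forward 2 places in the alphabet).
R: alternating steps +2, +6, +2, +6, …, so 8, 10, 16, 18, 24, 26, 32 → 34.
Putting it together: (p=T/q=v/r=34).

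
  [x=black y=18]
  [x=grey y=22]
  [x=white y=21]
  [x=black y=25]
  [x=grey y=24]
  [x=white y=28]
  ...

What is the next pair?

X: repeats black → grey → white; black, grey, white, black, grey, white → black.
Y: alternating steps +4, −1, +4, −1, …, so 18, 22, 21, 25, 24, 28 → 27.
Putting it together: [x=black y=27].

[x=black y=27]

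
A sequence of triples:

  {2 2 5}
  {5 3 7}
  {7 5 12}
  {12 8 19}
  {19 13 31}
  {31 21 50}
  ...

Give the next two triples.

{50 34 81}, {81 55 131}

First slot: each term is the sum of the two before it; 2, 5, 7, 12, 19, 31 → 50 → 81.
Second slot: each term is the sum of the two before it, so 2, 3, 5, 8, 13, 21 → 34 → 55.
Third slot: each term is the sum of the two before it; 5, 7, 12, 19, 31, 50 → 81 → 131.
So the next two triples are {50 34 81} and {81 55 131}.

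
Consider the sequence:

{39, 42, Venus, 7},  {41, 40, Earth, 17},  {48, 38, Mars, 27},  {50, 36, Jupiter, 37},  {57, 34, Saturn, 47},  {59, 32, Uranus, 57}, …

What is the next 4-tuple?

For the first component, alternating steps +2, +7, +2, +7, …: 39, 41, 48, 50, 57, 59 → 66.
Second component goes 42, 40, 38, 36, 34, 32 → 30 (−2 each step).
Planet goes Venus, Earth, Mars, Jupiter, Saturn, Uranus → Neptune (runs through the planets Mercury→Neptune).
Fourth component: +10 each step, so 7, 17, 27, 37, 47, 57 → 67.
So the next 4-tuple is {66, 30, Neptune, 67}.

{66, 30, Neptune, 67}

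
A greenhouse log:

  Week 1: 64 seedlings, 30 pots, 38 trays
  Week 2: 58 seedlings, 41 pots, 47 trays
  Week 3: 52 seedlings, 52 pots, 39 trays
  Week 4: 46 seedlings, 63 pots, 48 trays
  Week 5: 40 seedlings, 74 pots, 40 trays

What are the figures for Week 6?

Seedlings — −6 each step: 64, 58, 52, 46, 40 → 34.
For the pots, +11 each step: 30, 41, 52, 63, 74 → 85.
Trays — alternating steps +9, −8, +9, −8, …: 38, 47, 39, 48, 40 → 49.
Combining the parts gives 34 seedlings, 85 pots, 49 trays.

34 seedlings, 85 pots, 49 trays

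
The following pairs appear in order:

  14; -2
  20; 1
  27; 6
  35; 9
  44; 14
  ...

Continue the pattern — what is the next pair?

First part — differences are 6, 7, 8, … (increasing by 1 each time): 14, 20, 27, 35, 44 → 54.
Second part: alternating steps +3, +5, +3, +5, …, so -2, 1, 6, 9, 14 → 17.
So the next pair is 54; 17.

54; 17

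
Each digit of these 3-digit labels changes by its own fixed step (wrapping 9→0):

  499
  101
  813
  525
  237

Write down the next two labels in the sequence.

First digit: −3 each step, mod 10; 4, 1, 8, 5, 2 → 9 → 6.
Second digit: 9, 0, 1, 2, 3 → 4 → 5 (+1 each step, mod 10).
For the third digit, +2 each step, mod 10: 9, 1, 3, 5, 7 → 9 → 1.
So the next two labels are 949 and 651.

949 then 651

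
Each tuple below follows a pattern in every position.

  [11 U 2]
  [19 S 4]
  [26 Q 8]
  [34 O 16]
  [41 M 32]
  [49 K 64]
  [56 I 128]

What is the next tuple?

First part: 11, 19, 26, 34, 41, 49, 56 → 64 (alternating steps +8, +7, +8, +7, …).
Letter goes U, S, Q, O, M, K, I → G (letters move back 2 places in the alphabet).
Third part: ×2 each step; 2, 4, 8, 16, 32, 64, 128 → 256.
So the next tuple is [64 G 256].

[64 G 256]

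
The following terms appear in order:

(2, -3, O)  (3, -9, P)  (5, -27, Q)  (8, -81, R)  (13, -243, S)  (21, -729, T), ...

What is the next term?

First entry: each term is the sum of the two before it, so 2, 3, 5, 8, 13, 21 → 34.
For the second entry, ×3 each step: -3, -9, -27, -81, -243, -729 → -2187.
Letter: letters move forward 1 place in the alphabet; O, P, Q, R, S, T → U.
Putting it together: (34, -2187, U).

(34, -2187, U)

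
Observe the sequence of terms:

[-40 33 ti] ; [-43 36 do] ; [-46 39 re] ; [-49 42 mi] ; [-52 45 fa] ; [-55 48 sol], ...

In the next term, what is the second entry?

51

First entry: -40, -43, -46, -49, -52, -55 → -58 (−3 each step).
Second entry: 33, 36, 39, 42, 45, 48 → 51 (together with the first entry always sums to -7).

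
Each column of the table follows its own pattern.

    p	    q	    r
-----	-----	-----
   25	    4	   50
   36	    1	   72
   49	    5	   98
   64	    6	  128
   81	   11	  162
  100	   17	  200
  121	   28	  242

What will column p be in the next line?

Column p: perfect squares: 5², 6², 7², …; 25, 36, 49, 64, 81, 100, 121 → 144.
Column q: each term is the sum of the two before it; 4, 1, 5, 6, 11, 17, 28 → 45.
Column r: 50, 72, 98, 128, 162, 200, 242 → 288 (always 2 × the column p).

144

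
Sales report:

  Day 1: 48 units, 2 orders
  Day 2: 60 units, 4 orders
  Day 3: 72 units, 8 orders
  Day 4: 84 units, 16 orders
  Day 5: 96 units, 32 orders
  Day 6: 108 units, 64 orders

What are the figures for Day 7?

Units: +12 each step, so 48, 60, 72, 84, 96, 108 → 120.
Orders: 2, 4, 8, 16, 32, 64 → 128 (×2 each step).
Combining the parts gives 120 units, 128 orders.

120 units, 128 orders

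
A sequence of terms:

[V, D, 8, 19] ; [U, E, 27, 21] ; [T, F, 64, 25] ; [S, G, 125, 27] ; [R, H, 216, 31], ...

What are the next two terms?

[Q, I, 343, 33], [P, J, 512, 37]

For the first letter, letters move back 1 place in the alphabet: V, U, T, S, R → Q → P.
Second letter: D, E, F, G, H → I → J (letters move forward 1 place in the alphabet).
Third slot — perfect cubes: 2³, 3³, 4³, …: 8, 27, 64, 125, 216 → 343 → 512.
Fourth slot: alternating steps +2, +4, +2, +4, …, so 19, 21, 25, 27, 31 → 33 → 37.
So the next two terms are [Q, I, 343, 33] and [P, J, 512, 37].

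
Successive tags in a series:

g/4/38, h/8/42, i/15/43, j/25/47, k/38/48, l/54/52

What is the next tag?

m/73/53

Letter: g, h, i, j, k, l → m (letters move forward 1 place in the alphabet).
Second component: 4, 8, 15, 25, 38, 54 → 73 (differences are 4, 7, 10, … (increasing by 3 each time)).
Third component: alternating steps +4, +1, +4, +1, …; 38, 42, 43, 47, 48, 52 → 53.
Putting it together: m/73/53.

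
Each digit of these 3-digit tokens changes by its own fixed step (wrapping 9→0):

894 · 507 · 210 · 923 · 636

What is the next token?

First digit goes 8, 5, 2, 9, 6 → 3 (−3 each step, mod 10).
Second digit goes 9, 0, 1, 2, 3 → 4 (+1 each step, mod 10).
Third digit: +3 each step, mod 10, so 4, 7, 0, 3, 6 → 9.
Putting it together: 349.

349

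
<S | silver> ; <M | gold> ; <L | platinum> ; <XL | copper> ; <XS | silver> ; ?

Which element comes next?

Size: runs through clothing sizes XS→XL; S, M, L, XL, XS → S.
Metal: repeats silver → gold → platinum → copper; silver, gold, platinum, copper, silver → gold.
Combining the parts gives <S | gold>.

<S | gold>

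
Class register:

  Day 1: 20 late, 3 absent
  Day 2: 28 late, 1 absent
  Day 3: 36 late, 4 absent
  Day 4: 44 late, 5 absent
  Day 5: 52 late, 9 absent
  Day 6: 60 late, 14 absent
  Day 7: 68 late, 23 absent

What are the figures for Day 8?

76 late, 37 absent

For the late, +8 each step: 20, 28, 36, 44, 52, 60, 68 → 76.
Absent goes 3, 1, 4, 5, 9, 14, 23 → 37 (each term is the sum of the two before it).
Combining the parts gives 76 late, 37 absent.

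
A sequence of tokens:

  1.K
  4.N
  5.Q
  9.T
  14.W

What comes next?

First component: each term is the sum of the two before it, so 1, 4, 5, 9, 14 → 23.
Letter: letters move forward 3 places in the alphabet; K, N, Q, T, W → Z.
Putting it together: 23.Z.

23.Z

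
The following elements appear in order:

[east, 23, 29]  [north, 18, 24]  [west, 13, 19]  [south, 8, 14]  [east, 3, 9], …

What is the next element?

For the direction, repeats east → north → west → south: east, north, west, south, east → north.
Second value: −5 each step; 23, 18, 13, 8, 3 → -2.
Third value: always 6 more than the second value, so 29, 24, 19, 14, 9 → 4.
Combining the parts gives [north, -2, 4].

[north, -2, 4]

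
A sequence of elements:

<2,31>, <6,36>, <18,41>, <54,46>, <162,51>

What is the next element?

First part goes 2, 6, 18, 54, 162 → 486 (×3 each step).
Second part: +5 each step; 31, 36, 41, 46, 51 → 56.
Putting it together: <486,56>.

<486,56>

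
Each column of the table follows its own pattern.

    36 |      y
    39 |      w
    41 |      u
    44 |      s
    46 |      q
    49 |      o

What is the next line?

First component: 36, 39, 41, 44, 46, 49 → 51 (alternating steps +3, +2, +3, +2, …).
Letter: letters move back 2 places in the alphabet, so y, w, u, s, q, o → m.
Putting it together: 51  m.

51  m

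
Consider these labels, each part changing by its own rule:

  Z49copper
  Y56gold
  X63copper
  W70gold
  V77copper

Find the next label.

Letter goes Z, Y, X, W, V → U (letters move back 1 place in the alphabet).
For the second component, +7 each step: 49, 56, 63, 70, 77 → 84.
Metal goes copper, gold, copper, gold, copper → gold (alternates copper ↔ gold).
Combining the parts gives U84gold.

U84gold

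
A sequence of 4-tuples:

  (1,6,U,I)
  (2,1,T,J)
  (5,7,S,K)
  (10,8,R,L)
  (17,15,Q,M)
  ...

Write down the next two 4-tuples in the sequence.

(26,23,P,N), (37,38,O,O)

First part: 1, 2, 5, 10, 17 → 26 → 37 (differences are 1, 3, 5, … (increasing by 2 each time)).
Second part: 6, 1, 7, 8, 15 → 23 → 38 (each term is the sum of the two before it).
First letter: letters move back 1 place in the alphabet, so U, T, S, R, Q → P → O.
Second letter — letters move forward 1 place in the alphabet: I, J, K, L, M → N → O.
So the next two 4-tuples are (26,23,P,N) and (37,38,O,O).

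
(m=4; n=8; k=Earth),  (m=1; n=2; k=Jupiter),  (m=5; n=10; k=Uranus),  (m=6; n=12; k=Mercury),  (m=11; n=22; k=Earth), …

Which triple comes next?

M: each term is the sum of the two before it; 4, 1, 5, 6, 11 → 17.
N goes 8, 2, 10, 12, 22 → 34 (always 2 × the m).
K: Earth, Jupiter, Uranus, Mercury, Earth → Jupiter (repeats Earth → Jupiter → Uranus → Mercury).
Putting it together: (m=17; n=34; k=Jupiter).

(m=17; n=34; k=Jupiter)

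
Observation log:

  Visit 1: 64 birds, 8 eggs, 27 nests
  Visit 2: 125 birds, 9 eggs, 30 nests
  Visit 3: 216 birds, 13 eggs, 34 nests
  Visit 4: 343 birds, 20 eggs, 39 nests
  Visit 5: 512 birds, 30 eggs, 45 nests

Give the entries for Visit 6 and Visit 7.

729 birds, 43 eggs, 52 nests; 1000 birds, 59 eggs, 60 nests

Birds goes 64, 125, 216, 343, 512 → 729 → 1000 (perfect cubes: 4³, 5³, 6³, …).
Eggs: differences are 1, 4, 7, … (increasing by 3 each time); 8, 9, 13, 20, 30 → 43 → 59.
Nests: differences are 3, 4, 5, … (increasing by 1 each time); 27, 30, 34, 39, 45 → 52 → 60.
Putting the parts together: 729 birds, 43 eggs, 52 nests and then 1000 birds, 59 eggs, 60 nests.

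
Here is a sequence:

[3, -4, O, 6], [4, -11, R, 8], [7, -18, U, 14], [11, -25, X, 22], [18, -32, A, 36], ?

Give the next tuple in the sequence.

[29, -39, D, 58]

First value — each term is the sum of the two before it: 3, 4, 7, 11, 18 → 29.
For the second value, −7 each step: -4, -11, -18, -25, -32 → -39.
Letter: letters move forward 3 places in the alphabet, wrapping Z→A, so O, R, U, X, A → D.
Fourth value — always 2 × the first value: 6, 8, 14, 22, 36 → 58.
Combining the parts gives [29, -39, D, 58].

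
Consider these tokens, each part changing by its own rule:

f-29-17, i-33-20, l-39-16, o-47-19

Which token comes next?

r-57-15

Letter: letters move forward 3 places in the alphabet; f, i, l, o → r.
Second component: 29, 33, 39, 47 → 57 (differences are 4, 6, 8, … (increasing by 2 each time)).
For the third component, alternating steps +3, −4, +3, −4, …: 17, 20, 16, 19 → 15.
Putting it together: r-57-15.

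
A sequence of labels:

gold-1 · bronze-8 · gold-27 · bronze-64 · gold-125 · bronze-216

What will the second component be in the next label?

For the second component, perfect cubes: 1³, 2³, 3³, …: 1, 8, 27, 64, 125, 216 → 343.

343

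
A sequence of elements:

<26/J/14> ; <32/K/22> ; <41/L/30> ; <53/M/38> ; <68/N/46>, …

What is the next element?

First coordinate: differences are 6, 9, 12, … (increasing by 3 each time), so 26, 32, 41, 53, 68 → 86.
Letter: letters move forward 1 place in the alphabet; J, K, L, M, N → O.
Third coordinate: +8 each step; 14, 22, 30, 38, 46 → 54.
Combining the parts gives <86/O/54>.

<86/O/54>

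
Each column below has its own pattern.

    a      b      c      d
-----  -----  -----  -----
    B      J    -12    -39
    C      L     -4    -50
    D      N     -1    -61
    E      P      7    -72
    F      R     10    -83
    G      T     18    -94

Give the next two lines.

H  V  21  -105; I  X  29  -116

Column a: B, C, D, E, F, G → H → I (letters move forward 1 place in the alphabet).
Column b — letters move forward 2 places in the alphabet: J, L, N, P, R, T → V → X.
Column c — alternating steps +8, +3, +8, +3, …: -12, -4, -1, 7, 10, 18 → 21 → 29.
Column d: −11 each step, so -39, -50, -61, -72, -83, -94 → -105 → -116.
Putting the parts together: H  V  21  -105 and then I  X  29  -116.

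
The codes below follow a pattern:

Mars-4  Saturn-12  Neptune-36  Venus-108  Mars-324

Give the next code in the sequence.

Saturn-972

Planet — repeats Mars → Saturn → Neptune → Venus: Mars, Saturn, Neptune, Venus, Mars → Saturn.
Second component goes 4, 12, 36, 108, 324 → 972 (×3 each step).
Combining the parts gives Saturn-972.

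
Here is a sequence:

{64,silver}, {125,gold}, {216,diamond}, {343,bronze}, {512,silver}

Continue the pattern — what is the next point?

First entry — perfect cubes: 4³, 5³, 6³, …: 64, 125, 216, 343, 512 → 729.
Rank: repeats silver → gold → diamond → bronze, so silver, gold, diamond, bronze, silver → gold.
Putting it together: {729,gold}.

{729,gold}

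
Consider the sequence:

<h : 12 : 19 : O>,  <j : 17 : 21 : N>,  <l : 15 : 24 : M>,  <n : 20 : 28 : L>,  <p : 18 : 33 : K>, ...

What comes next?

<r : 23 : 39 : J>

First letter: letters move forward 2 places in the alphabet, so h, j, l, n, p → r.
For the second slot, alternating steps +5, −2, +5, −2, …: 12, 17, 15, 20, 18 → 23.
For the third slot, differences are 2, 3, 4, … (increasing by 1 each time): 19, 21, 24, 28, 33 → 39.
Second letter goes O, N, M, L, K → J (letters move back 1 place in the alphabet).
Putting it together: <r : 23 : 39 : J>.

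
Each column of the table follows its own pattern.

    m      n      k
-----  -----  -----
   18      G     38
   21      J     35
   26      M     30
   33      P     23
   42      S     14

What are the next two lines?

Column m goes 18, 21, 26, 33, 42 → 53 → 66 (differences are 3, 5, 7, … (increasing by 2 each time)).
Column n: letters move forward 3 places in the alphabet, so G, J, M, P, S → V → Y.
Column k — together with the column m always sums to 56: 38, 35, 30, 23, 14 → 3 → -10.
Putting the parts together: 53  V  3 and then 66  Y  -10.

53  V  3; 66  Y  -10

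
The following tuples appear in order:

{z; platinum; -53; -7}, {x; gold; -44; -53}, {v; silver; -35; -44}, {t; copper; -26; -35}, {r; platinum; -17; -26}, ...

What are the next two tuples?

For the letter, letters move back 2 places in the alphabet: z, x, v, t, r → p → n.
For the metal, repeats platinum → gold → silver → copper: platinum, gold, silver, copper, platinum → gold → silver.
Third coordinate: +9 each step, so -53, -44, -35, -26, -17 → -8 → 1.
Fourth coordinate: always the previous value of the third coordinate, so -7, -53, -44, -35, -26 → -17 → -8.
So the next two tuples are {p; gold; -8; -17} and {n; silver; 1; -8}.

{p; gold; -8; -17}, {n; silver; 1; -8}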